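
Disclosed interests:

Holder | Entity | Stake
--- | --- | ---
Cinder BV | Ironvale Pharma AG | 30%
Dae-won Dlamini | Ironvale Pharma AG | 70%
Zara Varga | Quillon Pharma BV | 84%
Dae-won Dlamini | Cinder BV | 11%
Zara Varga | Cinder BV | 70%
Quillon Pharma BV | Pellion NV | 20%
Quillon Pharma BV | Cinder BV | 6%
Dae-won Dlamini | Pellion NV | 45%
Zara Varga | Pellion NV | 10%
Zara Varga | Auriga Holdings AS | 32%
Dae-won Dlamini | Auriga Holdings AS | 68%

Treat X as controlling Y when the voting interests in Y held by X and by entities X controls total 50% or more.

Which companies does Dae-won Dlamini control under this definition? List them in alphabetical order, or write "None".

Auriga Holdings AS, Ironvale Pharma AG

Dae-won holds 68% of Auriga, so Dae-won controls Auriga.
Dae-won holds 70% of Ironvale, so Dae-won controls Ironvale.
No other company's threshold is met.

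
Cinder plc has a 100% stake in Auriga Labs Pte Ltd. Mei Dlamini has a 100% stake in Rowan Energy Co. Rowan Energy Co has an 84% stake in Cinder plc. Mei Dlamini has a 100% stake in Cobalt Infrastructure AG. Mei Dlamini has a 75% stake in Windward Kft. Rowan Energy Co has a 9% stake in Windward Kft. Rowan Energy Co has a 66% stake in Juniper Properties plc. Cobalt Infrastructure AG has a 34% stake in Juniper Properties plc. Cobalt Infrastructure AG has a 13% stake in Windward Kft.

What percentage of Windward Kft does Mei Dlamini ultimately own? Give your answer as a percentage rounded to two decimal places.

Mei reaches Windward along 3 paths.
Via Cobalt: 100% × 13% = 13%.
Direct stake: 75% = 75%.
Via Rowan: 100% × 9% = 9%.
Total: 13% + 75% + 9% = 97%.
Rounded: 97.00%.

97.00%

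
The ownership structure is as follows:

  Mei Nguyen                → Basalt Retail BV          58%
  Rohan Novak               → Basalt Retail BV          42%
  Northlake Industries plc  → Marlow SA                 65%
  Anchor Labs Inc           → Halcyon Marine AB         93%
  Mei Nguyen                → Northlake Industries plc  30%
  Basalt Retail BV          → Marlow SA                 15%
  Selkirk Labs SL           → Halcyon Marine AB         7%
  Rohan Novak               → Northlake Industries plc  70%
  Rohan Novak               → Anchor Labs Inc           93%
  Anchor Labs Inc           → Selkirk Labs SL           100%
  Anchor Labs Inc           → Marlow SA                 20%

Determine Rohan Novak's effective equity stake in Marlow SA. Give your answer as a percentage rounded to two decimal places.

Rohan reaches Marlow along 3 paths.
Via Northlake: 70% × 65% = 45.5%.
Via Basalt: 42% × 15% = 6.3%.
Via Anchor: 93% × 20% = 18.6%.
Total: 45.5% + 6.3% + 18.6% = 70.4%.
Rounded: 70.40%.

70.40%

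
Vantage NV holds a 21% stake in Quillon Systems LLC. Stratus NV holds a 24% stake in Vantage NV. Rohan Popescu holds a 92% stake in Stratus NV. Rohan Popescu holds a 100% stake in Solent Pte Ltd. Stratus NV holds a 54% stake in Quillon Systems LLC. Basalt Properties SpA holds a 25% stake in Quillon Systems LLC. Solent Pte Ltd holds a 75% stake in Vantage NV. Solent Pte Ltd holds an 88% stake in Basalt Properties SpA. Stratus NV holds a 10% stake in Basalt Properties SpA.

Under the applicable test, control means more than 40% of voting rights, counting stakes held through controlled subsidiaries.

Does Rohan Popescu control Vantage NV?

Rohan holds 100% of Solent, so Rohan controls Solent.
Rohan holds 92% of Stratus, so Rohan controls Stratus.
Stratus and Solent together hold 24% + 75% = 99% of Vantage, so Rohan controls Vantage.

Yes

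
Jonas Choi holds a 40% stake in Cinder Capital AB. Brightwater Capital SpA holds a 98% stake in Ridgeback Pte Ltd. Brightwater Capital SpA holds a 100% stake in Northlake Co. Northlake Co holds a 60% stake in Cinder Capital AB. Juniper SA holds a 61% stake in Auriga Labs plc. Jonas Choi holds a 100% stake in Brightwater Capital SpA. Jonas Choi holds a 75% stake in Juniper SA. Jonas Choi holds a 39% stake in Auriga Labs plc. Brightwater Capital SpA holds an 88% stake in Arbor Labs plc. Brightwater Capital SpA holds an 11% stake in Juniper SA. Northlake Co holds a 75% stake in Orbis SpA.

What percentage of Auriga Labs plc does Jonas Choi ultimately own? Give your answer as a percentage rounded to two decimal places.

91.46%

Jonas reaches Auriga along 3 paths.
Via Brightwater → Juniper: 100% × 11% × 61% = 6.71%.
Via Juniper: 75% × 61% = 45.75%.
Direct stake: 39% = 39%.
Total: 6.71% + 45.75% + 39% = 91.46%.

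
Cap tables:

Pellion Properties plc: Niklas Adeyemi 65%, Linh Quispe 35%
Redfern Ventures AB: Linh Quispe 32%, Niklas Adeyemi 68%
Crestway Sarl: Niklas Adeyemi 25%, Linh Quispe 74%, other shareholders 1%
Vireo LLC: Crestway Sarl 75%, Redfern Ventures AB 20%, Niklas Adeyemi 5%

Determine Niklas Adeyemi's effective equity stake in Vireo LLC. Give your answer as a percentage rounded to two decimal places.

37.35%

Niklas reaches Vireo along 3 paths.
Via Crestway: 25% × 75% = 18.75%.
Via Redfern: 68% × 20% = 13.6%.
Direct stake: 5% = 5%.
Total: 18.75% + 13.6% + 5% = 37.35%.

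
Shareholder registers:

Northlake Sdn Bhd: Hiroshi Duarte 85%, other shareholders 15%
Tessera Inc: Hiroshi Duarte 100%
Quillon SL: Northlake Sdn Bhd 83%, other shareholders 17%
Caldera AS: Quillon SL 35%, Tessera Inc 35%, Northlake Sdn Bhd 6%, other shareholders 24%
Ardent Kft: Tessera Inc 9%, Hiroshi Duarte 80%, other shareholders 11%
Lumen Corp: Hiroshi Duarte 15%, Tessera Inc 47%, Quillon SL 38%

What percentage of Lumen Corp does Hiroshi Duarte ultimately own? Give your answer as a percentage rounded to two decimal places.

Hiroshi reaches Lumen along 3 paths.
Direct stake: 15% = 15%.
Via Tessera: 100% × 47% = 47%.
Via Northlake → Quillon: 85% × 83% × 38% = 26.809%.
Total: 15% + 47% + 26.809% = 88.809%.
Rounded: 88.81%.

88.81%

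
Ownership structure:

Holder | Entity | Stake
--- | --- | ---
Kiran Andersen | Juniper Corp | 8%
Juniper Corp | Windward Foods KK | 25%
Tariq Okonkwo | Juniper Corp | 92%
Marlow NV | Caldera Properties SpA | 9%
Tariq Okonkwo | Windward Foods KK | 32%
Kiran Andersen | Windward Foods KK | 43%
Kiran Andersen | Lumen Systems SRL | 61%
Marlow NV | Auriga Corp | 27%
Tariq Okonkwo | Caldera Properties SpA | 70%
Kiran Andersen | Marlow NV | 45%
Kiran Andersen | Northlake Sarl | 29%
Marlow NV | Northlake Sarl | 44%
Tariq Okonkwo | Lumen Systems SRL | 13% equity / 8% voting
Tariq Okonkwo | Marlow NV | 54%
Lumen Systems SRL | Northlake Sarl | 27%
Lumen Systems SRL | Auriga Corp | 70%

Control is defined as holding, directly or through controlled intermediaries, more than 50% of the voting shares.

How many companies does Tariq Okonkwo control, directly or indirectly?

Tariq holds 92% of Juniper, so Tariq controls Juniper.
Tariq holds 54% of Marlow, so Tariq controls Marlow.
Tariq and Marlow together hold 70% + 9% = 79% of Caldera, so Tariq controls Caldera.
Tariq and Juniper together hold 32% + 25% = 57% of Windward, so Tariq controls Windward.
No other company's threshold is met.
Tariq controls 4 companies.

4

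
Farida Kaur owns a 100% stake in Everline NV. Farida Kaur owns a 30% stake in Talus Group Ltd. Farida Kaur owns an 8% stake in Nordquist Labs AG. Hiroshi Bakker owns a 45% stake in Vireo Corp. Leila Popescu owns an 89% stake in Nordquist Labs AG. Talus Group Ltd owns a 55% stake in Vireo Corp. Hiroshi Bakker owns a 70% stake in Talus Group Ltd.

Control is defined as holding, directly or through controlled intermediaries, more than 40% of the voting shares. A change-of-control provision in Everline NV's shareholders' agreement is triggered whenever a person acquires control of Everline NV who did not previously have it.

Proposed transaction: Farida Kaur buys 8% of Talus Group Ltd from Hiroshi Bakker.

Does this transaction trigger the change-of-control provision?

No

The purchase adds only to Farida's holdings (Hiroshi's stake shrinks), so Farida is the only person who could newly come to control Everline.
Farida holds 100% of Everline, so Farida controls Everline.
So Farida already controls Everline before the transaction.
After the purchase, Farida's direct stake in Talus rises to 30% + 8% = 38%, and Hiroshi's stake falls to 62%.
Farida controlled Everline already, so this is not a new person acquiring control; every other person's position is unchanged or reduced.
No new person acquires control, so the clause is not triggered.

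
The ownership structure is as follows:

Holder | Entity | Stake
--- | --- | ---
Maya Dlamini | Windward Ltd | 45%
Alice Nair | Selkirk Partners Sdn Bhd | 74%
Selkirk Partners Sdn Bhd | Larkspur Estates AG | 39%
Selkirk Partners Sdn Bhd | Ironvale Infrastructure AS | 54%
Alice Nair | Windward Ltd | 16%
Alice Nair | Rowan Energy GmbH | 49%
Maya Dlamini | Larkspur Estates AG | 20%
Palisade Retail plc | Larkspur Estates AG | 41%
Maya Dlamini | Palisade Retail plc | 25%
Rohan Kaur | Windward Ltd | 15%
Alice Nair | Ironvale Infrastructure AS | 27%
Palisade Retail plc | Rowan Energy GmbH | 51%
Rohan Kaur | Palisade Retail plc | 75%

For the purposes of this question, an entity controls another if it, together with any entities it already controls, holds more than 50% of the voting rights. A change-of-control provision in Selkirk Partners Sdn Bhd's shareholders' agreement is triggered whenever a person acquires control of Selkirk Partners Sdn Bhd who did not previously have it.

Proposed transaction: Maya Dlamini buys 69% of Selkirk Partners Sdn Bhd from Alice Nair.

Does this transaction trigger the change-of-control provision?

Yes

The purchase adds only to Maya's holdings (Alice's stake shrinks), so Maya is the only person who could newly come to control Selkirk.
Maya's largest direct stake is 45% in Windward, which does not meet the threshold, so Maya controls no company.
Neither Maya nor any entity Maya controls holds any voting interest in Selkirk.
So before the transaction, Maya does not control Selkirk.
After the purchase, Maya holds 69% of Selkirk directly, and Alice's stake falls to 5%.
Maya holds 69% of Selkirk, so Maya controls Selkirk.
Maya did not control Selkirk before and does after, so the clause is triggered.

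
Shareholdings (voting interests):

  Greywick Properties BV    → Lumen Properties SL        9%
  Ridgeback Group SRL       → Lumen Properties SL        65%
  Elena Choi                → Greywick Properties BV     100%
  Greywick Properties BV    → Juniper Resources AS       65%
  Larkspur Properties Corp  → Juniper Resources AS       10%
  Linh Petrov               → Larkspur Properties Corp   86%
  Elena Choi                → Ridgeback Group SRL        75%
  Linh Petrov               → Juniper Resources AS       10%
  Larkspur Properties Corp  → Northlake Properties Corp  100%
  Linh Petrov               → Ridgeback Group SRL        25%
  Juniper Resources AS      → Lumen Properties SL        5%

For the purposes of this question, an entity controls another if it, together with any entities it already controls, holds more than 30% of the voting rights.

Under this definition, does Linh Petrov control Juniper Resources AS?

No

Linh holds 86% of Larkspur, so Linh controls Larkspur.
Larkspur holds 100% of Northlake, so Linh controls Northlake.
In Juniper, Linh's side holds only 10% + 10% = 20%, not > 30%.
So Linh does not control Juniper.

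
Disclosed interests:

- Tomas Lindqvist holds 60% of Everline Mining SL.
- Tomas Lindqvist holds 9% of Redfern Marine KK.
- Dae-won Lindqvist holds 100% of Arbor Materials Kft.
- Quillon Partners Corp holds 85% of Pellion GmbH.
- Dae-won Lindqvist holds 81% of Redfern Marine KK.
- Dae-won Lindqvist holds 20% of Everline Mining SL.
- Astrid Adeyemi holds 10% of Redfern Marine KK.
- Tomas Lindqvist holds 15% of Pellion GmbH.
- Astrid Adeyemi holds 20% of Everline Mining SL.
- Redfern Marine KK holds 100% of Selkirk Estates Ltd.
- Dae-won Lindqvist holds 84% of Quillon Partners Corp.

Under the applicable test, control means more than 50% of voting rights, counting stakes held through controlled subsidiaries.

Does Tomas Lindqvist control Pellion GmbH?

Tomas holds 60% of Everline, so Tomas controls Everline.
In Pellion, Tomas's side holds only 15%, not > 50%.
So Tomas does not control Pellion.

No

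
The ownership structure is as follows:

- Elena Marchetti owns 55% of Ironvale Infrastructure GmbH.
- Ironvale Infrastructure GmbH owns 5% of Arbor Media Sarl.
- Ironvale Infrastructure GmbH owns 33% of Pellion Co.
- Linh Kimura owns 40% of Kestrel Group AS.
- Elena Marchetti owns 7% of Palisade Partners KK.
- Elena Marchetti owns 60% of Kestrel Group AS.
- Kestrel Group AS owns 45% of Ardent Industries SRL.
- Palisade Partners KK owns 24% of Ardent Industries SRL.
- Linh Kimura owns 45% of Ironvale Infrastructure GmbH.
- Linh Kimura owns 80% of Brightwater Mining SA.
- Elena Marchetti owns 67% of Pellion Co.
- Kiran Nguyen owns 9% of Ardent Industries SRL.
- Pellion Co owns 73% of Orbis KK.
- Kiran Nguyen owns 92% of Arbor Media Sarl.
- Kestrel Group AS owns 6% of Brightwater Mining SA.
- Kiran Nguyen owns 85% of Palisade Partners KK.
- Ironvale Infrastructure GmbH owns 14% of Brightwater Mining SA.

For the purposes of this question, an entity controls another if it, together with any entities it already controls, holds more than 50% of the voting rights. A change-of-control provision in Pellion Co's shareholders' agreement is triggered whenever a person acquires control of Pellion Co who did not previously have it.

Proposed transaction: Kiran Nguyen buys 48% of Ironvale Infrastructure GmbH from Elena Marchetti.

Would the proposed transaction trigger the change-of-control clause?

No

The purchase adds only to Kiran's holdings (Elena's stake shrinks), so Kiran is the only person who could newly come to control Pellion.
Kiran holds 85% of Palisade, so Kiran controls Palisade.
Kiran holds 92% of Arbor, so Kiran controls Arbor.
Neither Kiran nor any entity Kiran controls holds any voting interest in Pellion.
So before the transaction, Kiran does not control Pellion.
After the purchase, Kiran holds 48% of Ironvale directly, and Elena's stake falls to 7%.
Kiran's side now holds 48% of Ironvale, not > 50%, so Kiran still does not control Ironvale.
After the transaction, neither Kiran nor any entity Kiran controls holds a voting interest in Pellion, so Kiran still does not control it.
No new person acquires control, so the clause is not triggered.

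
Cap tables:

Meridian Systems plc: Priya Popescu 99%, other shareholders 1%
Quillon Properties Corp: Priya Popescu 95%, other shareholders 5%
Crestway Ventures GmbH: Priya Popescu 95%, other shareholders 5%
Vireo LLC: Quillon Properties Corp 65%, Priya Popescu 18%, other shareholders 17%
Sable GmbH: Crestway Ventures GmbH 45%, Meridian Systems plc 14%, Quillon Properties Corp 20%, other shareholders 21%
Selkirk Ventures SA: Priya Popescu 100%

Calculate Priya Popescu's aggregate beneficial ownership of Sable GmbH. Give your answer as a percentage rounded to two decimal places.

Priya reaches Sable along 3 paths.
Via Crestway: 95% × 45% = 42.75%.
Via Meridian: 99% × 14% = 13.86%.
Via Quillon: 95% × 20% = 19%.
Total: 42.75% + 13.86% + 19% = 75.61%.

75.61%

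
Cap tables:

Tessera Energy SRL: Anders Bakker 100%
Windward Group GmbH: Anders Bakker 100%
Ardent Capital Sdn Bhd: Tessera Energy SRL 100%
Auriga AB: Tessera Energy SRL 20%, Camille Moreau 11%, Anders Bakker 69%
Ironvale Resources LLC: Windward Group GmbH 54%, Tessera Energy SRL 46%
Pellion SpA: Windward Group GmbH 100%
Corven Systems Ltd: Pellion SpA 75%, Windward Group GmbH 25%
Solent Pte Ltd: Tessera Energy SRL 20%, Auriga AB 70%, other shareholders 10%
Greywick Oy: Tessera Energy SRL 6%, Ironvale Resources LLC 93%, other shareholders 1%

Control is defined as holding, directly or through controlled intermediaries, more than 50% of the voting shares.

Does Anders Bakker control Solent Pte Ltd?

Yes

Anders holds 100% of Tessera, so Anders controls Tessera.
Tessera and Anders together hold 20% + 69% = 89% of Auriga, so Anders controls Auriga.
Tessera and Auriga together hold 20% + 70% = 90% of Solent, so Anders controls Solent.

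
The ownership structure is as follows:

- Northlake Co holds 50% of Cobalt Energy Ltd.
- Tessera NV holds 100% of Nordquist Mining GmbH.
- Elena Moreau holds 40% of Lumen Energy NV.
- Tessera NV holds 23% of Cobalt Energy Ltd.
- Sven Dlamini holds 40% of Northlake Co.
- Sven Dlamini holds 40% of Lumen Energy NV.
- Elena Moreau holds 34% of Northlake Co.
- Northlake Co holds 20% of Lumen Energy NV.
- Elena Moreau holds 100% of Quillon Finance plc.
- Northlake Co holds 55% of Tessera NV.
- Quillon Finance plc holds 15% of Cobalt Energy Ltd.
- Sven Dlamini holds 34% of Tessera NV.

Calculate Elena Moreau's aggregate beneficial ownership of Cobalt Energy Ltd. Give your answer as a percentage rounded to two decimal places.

Elena reaches Cobalt along 3 paths.
Via Northlake → Tessera: 34% × 55% × 23% = 4.301%.
Via Northlake: 34% × 50% = 17%.
Via Quillon: 100% × 15% = 15%.
Total: 4.301% + 17% + 15% = 36.301%.
Rounded: 36.30%.

36.30%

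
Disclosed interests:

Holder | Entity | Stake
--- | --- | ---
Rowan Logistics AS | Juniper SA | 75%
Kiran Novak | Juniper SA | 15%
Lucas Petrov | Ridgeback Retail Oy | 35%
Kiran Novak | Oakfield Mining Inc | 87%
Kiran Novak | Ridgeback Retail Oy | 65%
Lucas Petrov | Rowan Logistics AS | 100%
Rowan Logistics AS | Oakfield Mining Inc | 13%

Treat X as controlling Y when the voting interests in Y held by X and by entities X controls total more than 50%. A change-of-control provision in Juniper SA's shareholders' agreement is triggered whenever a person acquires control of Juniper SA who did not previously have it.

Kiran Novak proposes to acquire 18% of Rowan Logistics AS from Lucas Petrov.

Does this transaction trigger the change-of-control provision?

The purchase adds only to Kiran's holdings (Lucas's stake shrinks), so Kiran is the only person who could newly come to control Juniper.
Kiran holds 65% of Ridgeback, so Kiran controls Ridgeback.
Kiran holds 87% of Oakfield, so Kiran controls Oakfield.
In Juniper, Kiran's side holds only 15%, not > 50%.
So before the transaction, Kiran does not control Juniper.
After the purchase, Kiran holds 18% of Rowan directly, and Lucas's stake falls to 82%.
Kiran's side now holds 18% of Rowan, not > 50%, so Kiran still does not control Rowan.
After the transaction, Kiran's side holds 15% of Juniper, not > 50%, so Kiran still does not control Juniper.
No new person acquires control, so the clause is not triggered.

No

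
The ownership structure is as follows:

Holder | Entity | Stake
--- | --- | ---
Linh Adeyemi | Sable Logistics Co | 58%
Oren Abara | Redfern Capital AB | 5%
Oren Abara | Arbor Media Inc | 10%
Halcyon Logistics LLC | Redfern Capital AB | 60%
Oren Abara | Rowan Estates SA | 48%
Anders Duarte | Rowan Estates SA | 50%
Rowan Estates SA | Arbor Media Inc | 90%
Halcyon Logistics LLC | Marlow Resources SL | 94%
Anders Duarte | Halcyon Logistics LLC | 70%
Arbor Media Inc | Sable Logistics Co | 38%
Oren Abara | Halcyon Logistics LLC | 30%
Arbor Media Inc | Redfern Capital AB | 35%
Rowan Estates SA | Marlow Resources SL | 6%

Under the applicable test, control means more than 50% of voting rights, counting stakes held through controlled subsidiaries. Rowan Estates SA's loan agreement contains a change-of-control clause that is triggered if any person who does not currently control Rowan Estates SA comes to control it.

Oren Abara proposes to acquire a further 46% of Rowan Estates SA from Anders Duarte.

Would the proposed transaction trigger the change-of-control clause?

The purchase adds only to Oren's holdings (Anders's stake shrinks), so Oren is the only person who could newly come to control Rowan.
Oren's largest direct stake is 48% in Rowan, which does not meet the threshold, so Oren controls no company.
In Rowan, Oren's side holds only 48%, not > 50%.
So before the transaction, Oren does not control Rowan.
After the purchase, Oren's direct stake in Rowan rises to 48% + 46% = 94%, and Anders's stake falls to 4%.
Oren holds 94% of Rowan, so Oren controls Rowan.
Oren did not control Rowan before and does after, so the clause is triggered.

Yes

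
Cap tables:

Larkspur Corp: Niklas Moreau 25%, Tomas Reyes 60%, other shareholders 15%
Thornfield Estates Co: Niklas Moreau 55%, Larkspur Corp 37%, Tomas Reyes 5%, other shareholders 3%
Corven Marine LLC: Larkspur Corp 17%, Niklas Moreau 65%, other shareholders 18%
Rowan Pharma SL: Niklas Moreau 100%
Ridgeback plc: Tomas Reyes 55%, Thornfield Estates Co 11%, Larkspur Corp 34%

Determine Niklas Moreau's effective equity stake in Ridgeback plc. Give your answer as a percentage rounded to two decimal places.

15.57%

Niklas reaches Ridgeback along 3 paths.
Via Thornfield: 55% × 11% = 6.05%.
Via Larkspur → Thornfield: 25% × 37% × 11% = 1.0175%.
Via Larkspur: 25% × 34% = 8.5%.
Total: 6.05% + 1.0175% + 8.5% = 15.5675%.
Rounded: 15.57%.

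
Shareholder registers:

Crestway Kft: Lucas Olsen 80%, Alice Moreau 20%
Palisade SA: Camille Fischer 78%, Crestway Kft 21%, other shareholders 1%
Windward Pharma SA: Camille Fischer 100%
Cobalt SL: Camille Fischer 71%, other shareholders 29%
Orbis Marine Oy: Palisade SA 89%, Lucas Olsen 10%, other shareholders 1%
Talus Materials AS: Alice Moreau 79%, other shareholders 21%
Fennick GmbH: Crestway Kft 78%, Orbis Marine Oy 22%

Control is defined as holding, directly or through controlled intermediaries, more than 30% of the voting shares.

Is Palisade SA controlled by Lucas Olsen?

No

Lucas holds 80% of Crestway, so Lucas controls Crestway.
Crestway holds 78% of Fennick, so Lucas controls Fennick.
In Palisade, Lucas's side holds only 21%, not > 30%.
So Lucas does not control Palisade.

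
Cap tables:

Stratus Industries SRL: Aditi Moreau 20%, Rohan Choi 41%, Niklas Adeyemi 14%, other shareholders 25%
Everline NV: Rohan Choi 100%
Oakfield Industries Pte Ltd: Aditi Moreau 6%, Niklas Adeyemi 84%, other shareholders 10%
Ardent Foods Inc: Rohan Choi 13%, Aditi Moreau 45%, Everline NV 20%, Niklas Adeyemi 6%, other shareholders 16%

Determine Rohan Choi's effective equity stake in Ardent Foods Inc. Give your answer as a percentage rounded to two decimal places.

Rohan reaches Ardent along 2 paths.
Direct stake: 13% = 13%.
Via Everline: 100% × 20% = 20%.
Total: 13% + 20% = 33%.
Rounded: 33.00%.

33.00%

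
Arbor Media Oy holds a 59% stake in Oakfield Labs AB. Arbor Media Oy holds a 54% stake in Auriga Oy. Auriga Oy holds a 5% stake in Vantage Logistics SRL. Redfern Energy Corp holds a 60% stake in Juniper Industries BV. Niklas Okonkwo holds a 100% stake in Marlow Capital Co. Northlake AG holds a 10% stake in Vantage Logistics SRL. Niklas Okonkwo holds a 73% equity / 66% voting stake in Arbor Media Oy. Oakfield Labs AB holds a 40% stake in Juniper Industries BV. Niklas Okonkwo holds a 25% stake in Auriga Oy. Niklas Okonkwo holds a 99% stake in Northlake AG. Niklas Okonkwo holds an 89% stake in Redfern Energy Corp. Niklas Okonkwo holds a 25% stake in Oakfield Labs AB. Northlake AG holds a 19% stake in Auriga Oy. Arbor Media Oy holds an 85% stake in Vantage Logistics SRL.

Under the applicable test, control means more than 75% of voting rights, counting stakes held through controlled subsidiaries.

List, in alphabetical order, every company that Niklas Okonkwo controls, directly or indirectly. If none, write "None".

Niklas holds 89% of Redfern, so Niklas controls Redfern.
Niklas holds 99% of Northlake, so Niklas controls Northlake.
Niklas holds 100% of Marlow, so Niklas controls Marlow.
No other company's threshold is met.

Marlow Capital Co, Northlake AG, Redfern Energy Corp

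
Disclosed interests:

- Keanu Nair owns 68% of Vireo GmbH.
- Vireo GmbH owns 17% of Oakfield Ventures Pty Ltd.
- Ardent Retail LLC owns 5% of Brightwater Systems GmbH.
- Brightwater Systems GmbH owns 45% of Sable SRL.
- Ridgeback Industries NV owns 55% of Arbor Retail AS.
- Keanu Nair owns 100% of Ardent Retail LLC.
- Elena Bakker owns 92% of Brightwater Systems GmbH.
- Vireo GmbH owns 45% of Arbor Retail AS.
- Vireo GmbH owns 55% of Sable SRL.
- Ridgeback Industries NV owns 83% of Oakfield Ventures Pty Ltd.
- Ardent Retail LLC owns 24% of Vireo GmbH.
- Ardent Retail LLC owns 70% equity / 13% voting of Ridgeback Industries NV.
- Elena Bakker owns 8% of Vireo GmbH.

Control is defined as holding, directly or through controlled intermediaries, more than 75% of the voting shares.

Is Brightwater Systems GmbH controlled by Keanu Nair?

No

Keanu holds 100% of Ardent, so Keanu controls Ardent.
Ardent and Keanu together hold 24% + 68% = 92% of Vireo, so Keanu controls Vireo.
In Brightwater, Keanu's side holds only 5%, not > 75%.
So Keanu does not control Brightwater.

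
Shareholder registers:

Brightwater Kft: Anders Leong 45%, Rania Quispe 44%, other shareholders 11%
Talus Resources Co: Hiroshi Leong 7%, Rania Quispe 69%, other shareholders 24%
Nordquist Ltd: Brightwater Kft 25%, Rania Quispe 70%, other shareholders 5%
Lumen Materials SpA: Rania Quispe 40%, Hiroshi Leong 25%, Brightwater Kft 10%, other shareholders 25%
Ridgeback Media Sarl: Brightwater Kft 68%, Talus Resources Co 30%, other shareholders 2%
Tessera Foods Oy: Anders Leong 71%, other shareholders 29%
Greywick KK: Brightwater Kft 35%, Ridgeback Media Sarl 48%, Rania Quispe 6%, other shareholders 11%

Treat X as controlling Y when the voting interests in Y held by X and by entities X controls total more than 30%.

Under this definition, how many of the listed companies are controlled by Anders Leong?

Anders holds 45% of Brightwater, so Anders controls Brightwater.
Brightwater holds 68% of Ridgeback, so Anders controls Ridgeback.
Anders holds 71% of Tessera, so Anders controls Tessera.
Brightwater and Ridgeback together hold 35% + 48% = 83% of Greywick, so Anders controls Greywick.
No other company's threshold is met.
Anders controls 4 companies.

4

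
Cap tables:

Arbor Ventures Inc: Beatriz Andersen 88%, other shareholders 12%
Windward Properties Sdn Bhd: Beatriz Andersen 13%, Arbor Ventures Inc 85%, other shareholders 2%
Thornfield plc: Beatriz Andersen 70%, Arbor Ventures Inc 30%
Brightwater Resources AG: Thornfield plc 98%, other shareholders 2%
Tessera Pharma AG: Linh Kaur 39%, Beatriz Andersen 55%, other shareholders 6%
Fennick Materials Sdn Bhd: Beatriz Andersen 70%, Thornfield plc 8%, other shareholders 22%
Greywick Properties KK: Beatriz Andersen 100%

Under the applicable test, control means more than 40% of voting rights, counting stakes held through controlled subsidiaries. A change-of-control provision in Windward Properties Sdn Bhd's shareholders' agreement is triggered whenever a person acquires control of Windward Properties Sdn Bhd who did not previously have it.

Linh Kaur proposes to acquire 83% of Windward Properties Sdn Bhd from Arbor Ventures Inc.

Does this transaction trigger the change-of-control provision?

Yes

The purchase adds only to Linh's holdings (Arbor's stake shrinks), so Linh is the only person who could newly come to control Windward.
Linh's largest direct stake is 39% in Tessera, which does not meet the threshold, so Linh controls no company.
Neither Linh nor any entity Linh controls holds any voting interest in Windward.
So before the transaction, Linh does not control Windward.
After the purchase, Linh holds 83% of Windward directly, and Arbor's stake falls to 2%.
Linh holds 83% of Windward, so Linh controls Windward.
Linh did not control Windward before and does after, so the clause is triggered.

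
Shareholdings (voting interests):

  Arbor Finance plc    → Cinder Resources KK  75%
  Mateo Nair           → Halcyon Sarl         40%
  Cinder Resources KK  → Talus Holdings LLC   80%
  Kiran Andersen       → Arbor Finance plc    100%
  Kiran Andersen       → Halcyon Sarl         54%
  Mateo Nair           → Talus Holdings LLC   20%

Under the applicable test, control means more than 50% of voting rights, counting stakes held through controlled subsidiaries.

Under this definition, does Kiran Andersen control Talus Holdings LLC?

Kiran holds 100% of Arbor, so Kiran controls Arbor.
Arbor holds 75% of Cinder, so Kiran controls Cinder.
Cinder holds 80% of Talus, so Kiran controls Talus.

Yes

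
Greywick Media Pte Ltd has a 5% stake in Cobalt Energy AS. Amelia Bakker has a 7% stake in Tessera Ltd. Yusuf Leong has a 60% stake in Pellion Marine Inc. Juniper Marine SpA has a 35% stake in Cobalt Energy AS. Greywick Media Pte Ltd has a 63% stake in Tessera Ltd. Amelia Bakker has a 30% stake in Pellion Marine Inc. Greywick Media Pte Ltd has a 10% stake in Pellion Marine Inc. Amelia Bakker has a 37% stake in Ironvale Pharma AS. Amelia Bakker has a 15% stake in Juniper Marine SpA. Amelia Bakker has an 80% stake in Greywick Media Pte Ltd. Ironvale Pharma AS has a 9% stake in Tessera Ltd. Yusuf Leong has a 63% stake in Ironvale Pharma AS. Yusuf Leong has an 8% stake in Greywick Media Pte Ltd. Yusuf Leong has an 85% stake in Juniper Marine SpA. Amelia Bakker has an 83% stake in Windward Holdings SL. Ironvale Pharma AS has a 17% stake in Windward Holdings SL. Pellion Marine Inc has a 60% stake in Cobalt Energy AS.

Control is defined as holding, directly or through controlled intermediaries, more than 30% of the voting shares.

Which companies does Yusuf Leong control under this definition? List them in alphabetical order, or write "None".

Cobalt Energy AS, Ironvale Pharma AS, Juniper Marine SpA, Pellion Marine Inc

Yusuf holds 63% of Ironvale, so Yusuf controls Ironvale.
Yusuf holds 60% of Pellion, so Yusuf controls Pellion.
Yusuf holds 85% of Juniper, so Yusuf controls Juniper.
Pellion and Juniper together hold 60% + 35% = 95% of Cobalt, so Yusuf controls Cobalt.
No other company's threshold is met.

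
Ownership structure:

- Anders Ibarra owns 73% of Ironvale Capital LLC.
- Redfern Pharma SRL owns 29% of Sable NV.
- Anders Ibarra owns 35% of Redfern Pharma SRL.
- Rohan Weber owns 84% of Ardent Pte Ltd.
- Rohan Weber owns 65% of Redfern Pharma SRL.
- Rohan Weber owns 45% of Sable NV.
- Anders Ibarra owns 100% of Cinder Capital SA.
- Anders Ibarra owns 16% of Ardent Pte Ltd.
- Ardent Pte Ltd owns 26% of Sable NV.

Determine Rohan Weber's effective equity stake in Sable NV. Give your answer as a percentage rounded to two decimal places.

85.69%

Rohan reaches Sable along 3 paths.
Direct stake: 45% = 45%.
Via Redfern: 65% × 29% = 18.85%.
Via Ardent: 84% × 26% = 21.84%.
Total: 45% + 18.85% + 21.84% = 85.69%.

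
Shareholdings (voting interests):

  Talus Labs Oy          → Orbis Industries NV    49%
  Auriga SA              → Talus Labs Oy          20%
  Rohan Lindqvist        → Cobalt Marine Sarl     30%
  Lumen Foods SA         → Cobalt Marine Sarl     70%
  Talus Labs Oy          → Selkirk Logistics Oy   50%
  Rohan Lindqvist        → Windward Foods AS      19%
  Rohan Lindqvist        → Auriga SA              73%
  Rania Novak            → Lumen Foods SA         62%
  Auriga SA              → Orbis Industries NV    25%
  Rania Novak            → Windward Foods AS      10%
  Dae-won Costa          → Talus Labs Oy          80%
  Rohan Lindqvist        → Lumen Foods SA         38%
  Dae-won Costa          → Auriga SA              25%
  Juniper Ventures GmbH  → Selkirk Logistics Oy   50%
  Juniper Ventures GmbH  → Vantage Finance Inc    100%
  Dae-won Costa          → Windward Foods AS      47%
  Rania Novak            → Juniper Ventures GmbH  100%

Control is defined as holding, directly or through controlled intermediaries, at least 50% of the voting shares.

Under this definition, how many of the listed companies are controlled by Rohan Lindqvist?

1

Rohan holds 73% of Auriga, so Rohan controls Auriga.
No other company's threshold is met.
Rohan controls 1 company.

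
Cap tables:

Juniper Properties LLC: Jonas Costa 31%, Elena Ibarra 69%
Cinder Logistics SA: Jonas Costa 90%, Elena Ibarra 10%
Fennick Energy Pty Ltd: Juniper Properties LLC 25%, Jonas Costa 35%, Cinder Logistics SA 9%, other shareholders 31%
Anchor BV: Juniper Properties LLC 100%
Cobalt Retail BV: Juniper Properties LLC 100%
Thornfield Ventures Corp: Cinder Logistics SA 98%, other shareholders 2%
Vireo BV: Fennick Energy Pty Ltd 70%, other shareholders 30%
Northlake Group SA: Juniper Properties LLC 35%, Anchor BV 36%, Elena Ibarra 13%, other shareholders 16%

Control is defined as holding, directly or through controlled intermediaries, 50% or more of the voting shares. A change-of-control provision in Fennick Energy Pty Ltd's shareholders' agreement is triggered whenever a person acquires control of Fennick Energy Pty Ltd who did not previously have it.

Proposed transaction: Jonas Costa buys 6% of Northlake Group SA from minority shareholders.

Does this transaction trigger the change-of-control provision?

No

The purchase changes only Jonas's holdings, so Jonas is the only person who could newly come to control Fennick.
Jonas holds 90% of Cinder, so Jonas controls Cinder.
Cinder holds 98% of Thornfield, so Jonas controls Thornfield.
In Fennick, Jonas's side holds only 35% + 9% = 44%, not ≥ 50%.
So before the transaction, Jonas does not control Fennick.
After the purchase, Jonas holds 6% of Northlake directly.
Jonas's side now holds 6% of Northlake, not ≥ 50%, so Jonas still does not control Northlake.
After the transaction, Jonas's side holds 35% + 9% = 44% of Fennick, not ≥ 50%, so Jonas still does not control Fennick.
No new person acquires control, so the clause is not triggered.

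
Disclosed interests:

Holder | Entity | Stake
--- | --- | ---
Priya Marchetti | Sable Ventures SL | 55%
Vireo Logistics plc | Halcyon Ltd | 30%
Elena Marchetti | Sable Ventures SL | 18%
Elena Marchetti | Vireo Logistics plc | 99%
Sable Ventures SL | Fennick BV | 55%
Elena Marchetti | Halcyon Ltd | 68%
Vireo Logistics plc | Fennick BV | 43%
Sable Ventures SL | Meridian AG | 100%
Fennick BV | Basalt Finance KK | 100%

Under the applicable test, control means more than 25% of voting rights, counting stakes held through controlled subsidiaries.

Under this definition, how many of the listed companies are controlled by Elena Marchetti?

4

Elena holds 99% of Vireo, so Elena controls Vireo.
Vireo holds 43% of Fennick, so Elena controls Fennick.
Vireo and Elena together hold 30% + 68% = 98% of Halcyon, so Elena controls Halcyon.
Fennick holds 100% of Basalt, so Elena controls Basalt.
No other company's threshold is met.
Elena controls 4 companies.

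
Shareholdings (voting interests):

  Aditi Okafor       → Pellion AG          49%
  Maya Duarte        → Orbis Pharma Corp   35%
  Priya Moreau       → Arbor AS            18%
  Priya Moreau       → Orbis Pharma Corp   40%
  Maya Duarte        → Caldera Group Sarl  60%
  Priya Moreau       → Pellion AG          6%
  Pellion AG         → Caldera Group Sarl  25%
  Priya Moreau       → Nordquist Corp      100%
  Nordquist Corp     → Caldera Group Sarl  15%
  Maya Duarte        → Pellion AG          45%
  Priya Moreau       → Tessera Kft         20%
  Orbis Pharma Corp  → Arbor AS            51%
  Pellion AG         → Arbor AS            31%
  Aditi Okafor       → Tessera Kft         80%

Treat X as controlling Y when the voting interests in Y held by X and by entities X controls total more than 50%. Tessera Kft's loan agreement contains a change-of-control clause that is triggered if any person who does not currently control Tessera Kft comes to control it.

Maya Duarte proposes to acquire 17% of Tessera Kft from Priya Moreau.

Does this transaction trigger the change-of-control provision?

No

The purchase adds only to Maya's holdings (Priya's stake shrinks), so Maya is the only person who could newly come to control Tessera.
Maya holds 60% of Caldera, so Maya controls Caldera.
Neither Maya nor any entity Maya controls holds any voting interest in Tessera.
So before the transaction, Maya does not control Tessera.
After the purchase, Maya holds 17% of Tessera directly, and Priya's stake falls to 3%.
After the transaction, Maya's side holds 17% of Tessera, not > 50%, so Maya still does not control Tessera.
No new person acquires control, so the clause is not triggered.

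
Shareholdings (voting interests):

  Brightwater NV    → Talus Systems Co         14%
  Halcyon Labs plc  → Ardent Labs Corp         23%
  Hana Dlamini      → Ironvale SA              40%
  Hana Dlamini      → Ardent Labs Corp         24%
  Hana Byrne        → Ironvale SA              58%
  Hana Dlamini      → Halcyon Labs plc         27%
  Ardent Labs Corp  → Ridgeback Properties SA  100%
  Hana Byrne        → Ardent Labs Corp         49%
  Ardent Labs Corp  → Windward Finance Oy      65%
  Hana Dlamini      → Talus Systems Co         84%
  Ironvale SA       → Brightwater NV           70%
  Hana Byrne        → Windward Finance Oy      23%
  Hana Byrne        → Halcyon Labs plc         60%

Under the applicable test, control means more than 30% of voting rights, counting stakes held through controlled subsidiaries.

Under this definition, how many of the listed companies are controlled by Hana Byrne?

6

Hana Byrne holds 60% of Halcyon, so Hana Byrne controls Halcyon.
Hana Byrne holds 58% of Ironvale, so Hana Byrne controls Ironvale.
Ironvale holds 70% of Brightwater, so Hana Byrne controls Brightwater.
Hana Byrne and Halcyon together hold 49% + 23% = 72% of Ardent, so Hana Byrne controls Ardent.
Ardent and Hana Byrne together hold 65% + 23% = 88% of Windward, so Hana Byrne controls Windward.
Ardent holds 100% of Ridgeback, so Hana Byrne controls Ridgeback.
No other company's threshold is met.
Hana Byrne controls 6 companies.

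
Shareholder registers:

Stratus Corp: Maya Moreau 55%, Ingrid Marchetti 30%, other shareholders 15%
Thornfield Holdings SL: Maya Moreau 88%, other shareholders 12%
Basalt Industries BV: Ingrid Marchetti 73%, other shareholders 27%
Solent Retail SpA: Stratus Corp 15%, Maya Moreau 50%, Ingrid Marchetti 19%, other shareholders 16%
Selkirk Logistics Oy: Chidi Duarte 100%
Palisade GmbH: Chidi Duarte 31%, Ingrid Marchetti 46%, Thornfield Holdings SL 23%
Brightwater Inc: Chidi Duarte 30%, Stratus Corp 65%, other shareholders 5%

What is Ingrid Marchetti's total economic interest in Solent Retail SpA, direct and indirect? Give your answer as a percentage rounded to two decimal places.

23.50%

Ingrid reaches Solent along 2 paths.
Via Stratus: 30% × 15% = 4.5%.
Direct stake: 19% = 19%.
Total: 4.5% + 19% = 23.5%.
Rounded: 23.50%.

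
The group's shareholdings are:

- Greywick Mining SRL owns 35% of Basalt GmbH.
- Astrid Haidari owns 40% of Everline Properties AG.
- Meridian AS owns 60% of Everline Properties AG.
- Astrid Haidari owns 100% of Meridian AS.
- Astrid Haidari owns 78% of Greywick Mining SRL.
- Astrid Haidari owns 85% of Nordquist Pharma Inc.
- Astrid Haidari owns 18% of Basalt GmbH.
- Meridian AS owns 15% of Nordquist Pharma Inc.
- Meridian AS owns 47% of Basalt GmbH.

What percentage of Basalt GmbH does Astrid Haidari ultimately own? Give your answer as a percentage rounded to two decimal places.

92.30%

Astrid reaches Basalt along 3 paths.
Via Greywick: 78% × 35% = 27.3%.
Via Meridian: 100% × 47% = 47%.
Direct stake: 18% = 18%.
Total: 27.3% + 47% + 18% = 92.3%.
Rounded: 92.30%.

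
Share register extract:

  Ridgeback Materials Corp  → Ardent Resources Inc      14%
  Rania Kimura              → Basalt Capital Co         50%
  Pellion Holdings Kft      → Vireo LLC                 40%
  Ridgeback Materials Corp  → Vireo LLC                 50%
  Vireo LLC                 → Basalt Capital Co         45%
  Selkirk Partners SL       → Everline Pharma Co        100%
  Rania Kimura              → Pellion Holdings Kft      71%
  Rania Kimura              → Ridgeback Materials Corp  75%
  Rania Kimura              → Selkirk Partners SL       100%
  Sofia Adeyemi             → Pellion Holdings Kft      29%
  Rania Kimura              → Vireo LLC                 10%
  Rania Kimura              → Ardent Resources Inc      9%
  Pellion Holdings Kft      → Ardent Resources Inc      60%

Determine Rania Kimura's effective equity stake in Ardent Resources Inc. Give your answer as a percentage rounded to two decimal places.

62.10%

Rania reaches Ardent along 3 paths.
Via Pellion: 71% × 60% = 42.6%.
Via Ridgeback: 75% × 14% = 10.5%.
Direct stake: 9% = 9%.
Total: 42.6% + 10.5% + 9% = 62.1%.
Rounded: 62.10%.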